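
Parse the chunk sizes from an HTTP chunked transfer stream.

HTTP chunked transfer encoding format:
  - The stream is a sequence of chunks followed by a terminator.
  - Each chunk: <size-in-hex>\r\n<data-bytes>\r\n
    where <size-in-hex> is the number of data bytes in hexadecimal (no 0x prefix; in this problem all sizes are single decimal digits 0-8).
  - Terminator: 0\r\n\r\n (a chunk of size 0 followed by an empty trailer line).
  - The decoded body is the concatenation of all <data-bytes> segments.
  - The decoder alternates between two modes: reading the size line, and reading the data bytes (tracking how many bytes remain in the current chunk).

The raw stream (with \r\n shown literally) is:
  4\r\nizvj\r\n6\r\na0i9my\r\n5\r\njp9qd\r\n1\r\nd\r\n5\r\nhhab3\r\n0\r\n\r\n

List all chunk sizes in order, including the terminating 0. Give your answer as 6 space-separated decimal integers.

Answer: 4 6 5 1 5 0

Derivation:
Chunk 1: stream[0..1]='4' size=0x4=4, data at stream[3..7]='izvj' -> body[0..4], body so far='izvj'
Chunk 2: stream[9..10]='6' size=0x6=6, data at stream[12..18]='a0i9my' -> body[4..10], body so far='izvja0i9my'
Chunk 3: stream[20..21]='5' size=0x5=5, data at stream[23..28]='jp9qd' -> body[10..15], body so far='izvja0i9myjp9qd'
Chunk 4: stream[30..31]='1' size=0x1=1, data at stream[33..34]='d' -> body[15..16], body so far='izvja0i9myjp9qdd'
Chunk 5: stream[36..37]='5' size=0x5=5, data at stream[39..44]='hhab3' -> body[16..21], body so far='izvja0i9myjp9qddhhab3'
Chunk 6: stream[46..47]='0' size=0 (terminator). Final body='izvja0i9myjp9qddhhab3' (21 bytes)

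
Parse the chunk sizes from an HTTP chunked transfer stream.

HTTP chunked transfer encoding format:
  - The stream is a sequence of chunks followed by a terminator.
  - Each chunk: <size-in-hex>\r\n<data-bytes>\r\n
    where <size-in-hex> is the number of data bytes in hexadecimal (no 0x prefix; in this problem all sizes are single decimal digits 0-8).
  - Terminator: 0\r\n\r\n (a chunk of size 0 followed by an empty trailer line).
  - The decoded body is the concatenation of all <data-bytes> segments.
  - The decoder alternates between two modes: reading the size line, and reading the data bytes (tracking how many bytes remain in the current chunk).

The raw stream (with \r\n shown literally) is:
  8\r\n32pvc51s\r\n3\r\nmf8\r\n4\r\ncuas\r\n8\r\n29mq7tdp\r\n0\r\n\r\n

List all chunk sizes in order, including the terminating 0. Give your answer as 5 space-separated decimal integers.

Answer: 8 3 4 8 0

Derivation:
Chunk 1: stream[0..1]='8' size=0x8=8, data at stream[3..11]='32pvc51s' -> body[0..8], body so far='32pvc51s'
Chunk 2: stream[13..14]='3' size=0x3=3, data at stream[16..19]='mf8' -> body[8..11], body so far='32pvc51smf8'
Chunk 3: stream[21..22]='4' size=0x4=4, data at stream[24..28]='cuas' -> body[11..15], body so far='32pvc51smf8cuas'
Chunk 4: stream[30..31]='8' size=0x8=8, data at stream[33..41]='29mq7tdp' -> body[15..23], body so far='32pvc51smf8cuas29mq7tdp'
Chunk 5: stream[43..44]='0' size=0 (terminator). Final body='32pvc51smf8cuas29mq7tdp' (23 bytes)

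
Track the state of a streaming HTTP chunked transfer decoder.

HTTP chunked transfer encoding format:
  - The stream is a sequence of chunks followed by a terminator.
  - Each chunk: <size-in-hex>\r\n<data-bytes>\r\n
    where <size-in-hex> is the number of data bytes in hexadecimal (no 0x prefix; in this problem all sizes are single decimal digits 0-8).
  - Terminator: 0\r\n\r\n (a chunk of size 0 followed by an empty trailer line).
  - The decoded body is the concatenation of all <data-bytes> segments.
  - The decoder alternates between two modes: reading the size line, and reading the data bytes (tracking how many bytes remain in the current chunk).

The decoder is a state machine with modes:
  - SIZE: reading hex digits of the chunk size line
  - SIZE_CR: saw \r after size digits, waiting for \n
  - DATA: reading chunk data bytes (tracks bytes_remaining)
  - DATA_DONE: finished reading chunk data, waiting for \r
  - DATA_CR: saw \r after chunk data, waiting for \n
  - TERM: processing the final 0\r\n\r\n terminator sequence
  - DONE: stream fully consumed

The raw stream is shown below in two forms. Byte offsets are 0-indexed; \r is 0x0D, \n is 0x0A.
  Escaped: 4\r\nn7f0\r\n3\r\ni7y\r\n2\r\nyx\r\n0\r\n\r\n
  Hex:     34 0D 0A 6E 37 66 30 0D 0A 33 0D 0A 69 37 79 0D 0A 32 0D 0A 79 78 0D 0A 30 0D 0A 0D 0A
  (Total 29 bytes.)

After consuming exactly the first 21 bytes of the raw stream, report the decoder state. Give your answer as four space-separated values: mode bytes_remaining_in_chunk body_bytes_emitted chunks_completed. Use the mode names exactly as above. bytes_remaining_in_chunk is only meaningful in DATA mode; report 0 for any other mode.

Byte 0 = '4': mode=SIZE remaining=0 emitted=0 chunks_done=0
Byte 1 = 0x0D: mode=SIZE_CR remaining=0 emitted=0 chunks_done=0
Byte 2 = 0x0A: mode=DATA remaining=4 emitted=0 chunks_done=0
Byte 3 = 'n': mode=DATA remaining=3 emitted=1 chunks_done=0
Byte 4 = '7': mode=DATA remaining=2 emitted=2 chunks_done=0
Byte 5 = 'f': mode=DATA remaining=1 emitted=3 chunks_done=0
Byte 6 = '0': mode=DATA_DONE remaining=0 emitted=4 chunks_done=0
Byte 7 = 0x0D: mode=DATA_CR remaining=0 emitted=4 chunks_done=0
Byte 8 = 0x0A: mode=SIZE remaining=0 emitted=4 chunks_done=1
Byte 9 = '3': mode=SIZE remaining=0 emitted=4 chunks_done=1
Byte 10 = 0x0D: mode=SIZE_CR remaining=0 emitted=4 chunks_done=1
Byte 11 = 0x0A: mode=DATA remaining=3 emitted=4 chunks_done=1
Byte 12 = 'i': mode=DATA remaining=2 emitted=5 chunks_done=1
Byte 13 = '7': mode=DATA remaining=1 emitted=6 chunks_done=1
Byte 14 = 'y': mode=DATA_DONE remaining=0 emitted=7 chunks_done=1
Byte 15 = 0x0D: mode=DATA_CR remaining=0 emitted=7 chunks_done=1
Byte 16 = 0x0A: mode=SIZE remaining=0 emitted=7 chunks_done=2
Byte 17 = '2': mode=SIZE remaining=0 emitted=7 chunks_done=2
Byte 18 = 0x0D: mode=SIZE_CR remaining=0 emitted=7 chunks_done=2
Byte 19 = 0x0A: mode=DATA remaining=2 emitted=7 chunks_done=2
Byte 20 = 'y': mode=DATA remaining=1 emitted=8 chunks_done=2

Answer: DATA 1 8 2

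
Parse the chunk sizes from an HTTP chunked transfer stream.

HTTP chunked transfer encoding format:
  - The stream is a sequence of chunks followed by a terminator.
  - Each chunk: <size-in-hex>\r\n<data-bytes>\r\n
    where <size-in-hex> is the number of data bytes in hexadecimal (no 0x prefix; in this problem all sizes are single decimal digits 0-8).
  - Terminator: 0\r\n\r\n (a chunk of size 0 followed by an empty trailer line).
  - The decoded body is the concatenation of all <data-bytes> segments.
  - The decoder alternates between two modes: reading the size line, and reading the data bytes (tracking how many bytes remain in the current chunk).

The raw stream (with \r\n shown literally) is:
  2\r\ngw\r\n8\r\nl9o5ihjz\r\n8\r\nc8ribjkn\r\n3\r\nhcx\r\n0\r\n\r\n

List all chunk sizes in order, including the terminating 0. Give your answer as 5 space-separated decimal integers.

Answer: 2 8 8 3 0

Derivation:
Chunk 1: stream[0..1]='2' size=0x2=2, data at stream[3..5]='gw' -> body[0..2], body so far='gw'
Chunk 2: stream[7..8]='8' size=0x8=8, data at stream[10..18]='l9o5ihjz' -> body[2..10], body so far='gwl9o5ihjz'
Chunk 3: stream[20..21]='8' size=0x8=8, data at stream[23..31]='c8ribjkn' -> body[10..18], body so far='gwl9o5ihjzc8ribjkn'
Chunk 4: stream[33..34]='3' size=0x3=3, data at stream[36..39]='hcx' -> body[18..21], body so far='gwl9o5ihjzc8ribjknhcx'
Chunk 5: stream[41..42]='0' size=0 (terminator). Final body='gwl9o5ihjzc8ribjknhcx' (21 bytes)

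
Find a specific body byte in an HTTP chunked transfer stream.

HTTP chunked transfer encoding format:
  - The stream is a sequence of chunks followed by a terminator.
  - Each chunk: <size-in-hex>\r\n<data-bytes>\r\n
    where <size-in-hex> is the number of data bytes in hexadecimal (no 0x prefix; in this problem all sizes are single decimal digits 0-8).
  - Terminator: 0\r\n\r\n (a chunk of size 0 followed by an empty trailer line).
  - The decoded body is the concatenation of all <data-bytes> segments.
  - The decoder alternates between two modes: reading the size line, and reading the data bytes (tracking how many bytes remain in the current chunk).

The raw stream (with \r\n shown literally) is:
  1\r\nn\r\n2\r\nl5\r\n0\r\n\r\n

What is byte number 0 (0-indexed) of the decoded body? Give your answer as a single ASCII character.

Chunk 1: stream[0..1]='1' size=0x1=1, data at stream[3..4]='n' -> body[0..1], body so far='n'
Chunk 2: stream[6..7]='2' size=0x2=2, data at stream[9..11]='l5' -> body[1..3], body so far='nl5'
Chunk 3: stream[13..14]='0' size=0 (terminator). Final body='nl5' (3 bytes)
Body byte 0 = 'n'

Answer: n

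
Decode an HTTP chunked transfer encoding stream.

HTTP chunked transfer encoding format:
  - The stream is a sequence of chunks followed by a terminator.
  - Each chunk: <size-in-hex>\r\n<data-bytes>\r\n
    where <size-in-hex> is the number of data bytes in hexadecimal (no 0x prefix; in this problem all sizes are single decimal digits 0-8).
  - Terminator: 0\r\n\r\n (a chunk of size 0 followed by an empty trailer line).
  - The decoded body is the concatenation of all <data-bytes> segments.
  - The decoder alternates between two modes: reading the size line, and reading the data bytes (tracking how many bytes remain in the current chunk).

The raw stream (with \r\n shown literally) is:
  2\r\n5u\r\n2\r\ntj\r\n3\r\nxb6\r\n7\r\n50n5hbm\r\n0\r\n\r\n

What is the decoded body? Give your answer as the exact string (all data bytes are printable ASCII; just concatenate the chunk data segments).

Chunk 1: stream[0..1]='2' size=0x2=2, data at stream[3..5]='5u' -> body[0..2], body so far='5u'
Chunk 2: stream[7..8]='2' size=0x2=2, data at stream[10..12]='tj' -> body[2..4], body so far='5utj'
Chunk 3: stream[14..15]='3' size=0x3=3, data at stream[17..20]='xb6' -> body[4..7], body so far='5utjxb6'
Chunk 4: stream[22..23]='7' size=0x7=7, data at stream[25..32]='50n5hbm' -> body[7..14], body so far='5utjxb650n5hbm'
Chunk 5: stream[34..35]='0' size=0 (terminator). Final body='5utjxb650n5hbm' (14 bytes)

Answer: 5utjxb650n5hbm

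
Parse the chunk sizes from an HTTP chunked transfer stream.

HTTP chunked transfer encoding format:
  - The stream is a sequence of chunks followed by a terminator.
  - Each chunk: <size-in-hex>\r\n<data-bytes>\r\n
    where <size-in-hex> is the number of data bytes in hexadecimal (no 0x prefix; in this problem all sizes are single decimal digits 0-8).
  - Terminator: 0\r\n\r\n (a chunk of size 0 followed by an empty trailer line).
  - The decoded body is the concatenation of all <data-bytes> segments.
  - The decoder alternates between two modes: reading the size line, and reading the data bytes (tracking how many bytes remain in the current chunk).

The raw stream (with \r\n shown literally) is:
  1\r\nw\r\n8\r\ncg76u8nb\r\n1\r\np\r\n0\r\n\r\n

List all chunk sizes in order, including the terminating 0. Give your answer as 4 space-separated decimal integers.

Chunk 1: stream[0..1]='1' size=0x1=1, data at stream[3..4]='w' -> body[0..1], body so far='w'
Chunk 2: stream[6..7]='8' size=0x8=8, data at stream[9..17]='cg76u8nb' -> body[1..9], body so far='wcg76u8nb'
Chunk 3: stream[19..20]='1' size=0x1=1, data at stream[22..23]='p' -> body[9..10], body so far='wcg76u8nbp'
Chunk 4: stream[25..26]='0' size=0 (terminator). Final body='wcg76u8nbp' (10 bytes)

Answer: 1 8 1 0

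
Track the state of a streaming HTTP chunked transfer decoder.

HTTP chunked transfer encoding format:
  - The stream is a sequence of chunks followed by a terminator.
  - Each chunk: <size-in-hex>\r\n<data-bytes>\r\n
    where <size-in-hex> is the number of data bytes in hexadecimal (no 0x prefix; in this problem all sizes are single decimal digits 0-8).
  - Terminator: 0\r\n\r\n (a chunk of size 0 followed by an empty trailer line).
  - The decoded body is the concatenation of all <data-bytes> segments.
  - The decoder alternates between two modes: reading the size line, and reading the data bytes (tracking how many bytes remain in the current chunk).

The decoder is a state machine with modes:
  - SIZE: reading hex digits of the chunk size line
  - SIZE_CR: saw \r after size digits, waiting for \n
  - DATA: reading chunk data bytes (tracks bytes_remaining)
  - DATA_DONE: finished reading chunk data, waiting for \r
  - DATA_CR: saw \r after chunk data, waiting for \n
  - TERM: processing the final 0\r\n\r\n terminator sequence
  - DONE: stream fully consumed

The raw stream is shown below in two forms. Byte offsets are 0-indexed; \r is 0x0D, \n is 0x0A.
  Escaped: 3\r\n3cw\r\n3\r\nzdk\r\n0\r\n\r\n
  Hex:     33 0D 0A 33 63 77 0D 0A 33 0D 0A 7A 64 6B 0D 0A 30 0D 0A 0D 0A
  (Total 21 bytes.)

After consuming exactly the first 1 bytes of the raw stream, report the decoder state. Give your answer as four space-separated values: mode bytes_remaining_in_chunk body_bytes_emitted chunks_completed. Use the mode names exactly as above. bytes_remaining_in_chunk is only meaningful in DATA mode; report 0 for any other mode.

Answer: SIZE 0 0 0

Derivation:
Byte 0 = '3': mode=SIZE remaining=0 emitted=0 chunks_done=0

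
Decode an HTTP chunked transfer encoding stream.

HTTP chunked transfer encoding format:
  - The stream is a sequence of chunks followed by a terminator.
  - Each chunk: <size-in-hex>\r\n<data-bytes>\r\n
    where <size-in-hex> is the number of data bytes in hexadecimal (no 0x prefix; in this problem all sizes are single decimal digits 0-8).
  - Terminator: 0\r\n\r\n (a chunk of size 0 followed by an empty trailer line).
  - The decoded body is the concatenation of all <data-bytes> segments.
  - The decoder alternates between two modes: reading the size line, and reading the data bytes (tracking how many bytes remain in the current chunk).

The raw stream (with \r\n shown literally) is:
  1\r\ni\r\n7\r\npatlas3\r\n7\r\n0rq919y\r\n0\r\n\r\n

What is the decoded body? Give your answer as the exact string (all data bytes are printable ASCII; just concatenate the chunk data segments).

Answer: ipatlas30rq919y

Derivation:
Chunk 1: stream[0..1]='1' size=0x1=1, data at stream[3..4]='i' -> body[0..1], body so far='i'
Chunk 2: stream[6..7]='7' size=0x7=7, data at stream[9..16]='patlas3' -> body[1..8], body so far='ipatlas3'
Chunk 3: stream[18..19]='7' size=0x7=7, data at stream[21..28]='0rq919y' -> body[8..15], body so far='ipatlas30rq919y'
Chunk 4: stream[30..31]='0' size=0 (terminator). Final body='ipatlas30rq919y' (15 bytes)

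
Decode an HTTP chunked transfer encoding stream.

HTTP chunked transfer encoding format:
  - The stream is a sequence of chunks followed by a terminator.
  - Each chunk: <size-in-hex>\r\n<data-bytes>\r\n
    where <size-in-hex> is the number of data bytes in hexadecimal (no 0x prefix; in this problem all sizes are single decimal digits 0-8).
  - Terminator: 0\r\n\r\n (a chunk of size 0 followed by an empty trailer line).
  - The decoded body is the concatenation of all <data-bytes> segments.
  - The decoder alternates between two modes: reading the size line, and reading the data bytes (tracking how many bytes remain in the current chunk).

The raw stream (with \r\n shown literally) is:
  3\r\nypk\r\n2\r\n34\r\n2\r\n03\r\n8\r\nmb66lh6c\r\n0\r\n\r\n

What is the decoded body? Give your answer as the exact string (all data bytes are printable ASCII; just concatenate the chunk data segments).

Chunk 1: stream[0..1]='3' size=0x3=3, data at stream[3..6]='ypk' -> body[0..3], body so far='ypk'
Chunk 2: stream[8..9]='2' size=0x2=2, data at stream[11..13]='34' -> body[3..5], body so far='ypk34'
Chunk 3: stream[15..16]='2' size=0x2=2, data at stream[18..20]='03' -> body[5..7], body so far='ypk3403'
Chunk 4: stream[22..23]='8' size=0x8=8, data at stream[25..33]='mb66lh6c' -> body[7..15], body so far='ypk3403mb66lh6c'
Chunk 5: stream[35..36]='0' size=0 (terminator). Final body='ypk3403mb66lh6c' (15 bytes)

Answer: ypk3403mb66lh6c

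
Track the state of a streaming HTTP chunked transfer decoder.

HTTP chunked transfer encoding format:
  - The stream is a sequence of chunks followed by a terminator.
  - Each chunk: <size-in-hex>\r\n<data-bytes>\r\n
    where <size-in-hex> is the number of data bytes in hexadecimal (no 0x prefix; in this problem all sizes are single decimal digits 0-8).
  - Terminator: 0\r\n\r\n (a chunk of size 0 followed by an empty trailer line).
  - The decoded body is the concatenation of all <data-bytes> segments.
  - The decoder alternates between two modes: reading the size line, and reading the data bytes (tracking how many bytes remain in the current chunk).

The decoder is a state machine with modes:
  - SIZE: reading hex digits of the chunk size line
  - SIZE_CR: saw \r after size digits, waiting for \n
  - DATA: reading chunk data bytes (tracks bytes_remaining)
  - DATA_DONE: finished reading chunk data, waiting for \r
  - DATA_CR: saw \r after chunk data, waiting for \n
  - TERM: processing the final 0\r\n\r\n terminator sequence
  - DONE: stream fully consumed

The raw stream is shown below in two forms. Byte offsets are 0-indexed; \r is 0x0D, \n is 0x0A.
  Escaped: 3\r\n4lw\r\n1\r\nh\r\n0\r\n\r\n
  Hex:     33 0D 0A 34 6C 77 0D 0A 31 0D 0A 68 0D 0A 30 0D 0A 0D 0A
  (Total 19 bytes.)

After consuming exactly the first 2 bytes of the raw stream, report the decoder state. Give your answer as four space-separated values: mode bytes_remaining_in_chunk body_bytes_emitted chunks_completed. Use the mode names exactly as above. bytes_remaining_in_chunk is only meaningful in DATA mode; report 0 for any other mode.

Answer: SIZE_CR 0 0 0

Derivation:
Byte 0 = '3': mode=SIZE remaining=0 emitted=0 chunks_done=0
Byte 1 = 0x0D: mode=SIZE_CR remaining=0 emitted=0 chunks_done=0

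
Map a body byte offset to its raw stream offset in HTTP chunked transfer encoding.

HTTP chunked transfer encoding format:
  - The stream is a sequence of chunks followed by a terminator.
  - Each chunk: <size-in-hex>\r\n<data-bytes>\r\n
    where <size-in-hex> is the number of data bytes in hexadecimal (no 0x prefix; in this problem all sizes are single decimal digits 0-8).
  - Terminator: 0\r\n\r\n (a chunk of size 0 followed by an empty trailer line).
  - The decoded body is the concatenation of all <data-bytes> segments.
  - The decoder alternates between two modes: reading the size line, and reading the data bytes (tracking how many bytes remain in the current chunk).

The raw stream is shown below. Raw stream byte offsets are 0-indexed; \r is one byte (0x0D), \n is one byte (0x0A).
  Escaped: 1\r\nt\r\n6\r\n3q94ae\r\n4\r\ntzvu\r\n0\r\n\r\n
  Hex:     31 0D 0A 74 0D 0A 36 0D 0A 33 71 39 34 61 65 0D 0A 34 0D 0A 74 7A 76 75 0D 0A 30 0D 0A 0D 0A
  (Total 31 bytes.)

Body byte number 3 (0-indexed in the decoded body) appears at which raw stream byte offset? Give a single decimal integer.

Answer: 11

Derivation:
Chunk 1: stream[0..1]='1' size=0x1=1, data at stream[3..4]='t' -> body[0..1], body so far='t'
Chunk 2: stream[6..7]='6' size=0x6=6, data at stream[9..15]='3q94ae' -> body[1..7], body so far='t3q94ae'
Chunk 3: stream[17..18]='4' size=0x4=4, data at stream[20..24]='tzvu' -> body[7..11], body so far='t3q94aetzvu'
Chunk 4: stream[26..27]='0' size=0 (terminator). Final body='t3q94aetzvu' (11 bytes)
Body byte 3 at stream offset 11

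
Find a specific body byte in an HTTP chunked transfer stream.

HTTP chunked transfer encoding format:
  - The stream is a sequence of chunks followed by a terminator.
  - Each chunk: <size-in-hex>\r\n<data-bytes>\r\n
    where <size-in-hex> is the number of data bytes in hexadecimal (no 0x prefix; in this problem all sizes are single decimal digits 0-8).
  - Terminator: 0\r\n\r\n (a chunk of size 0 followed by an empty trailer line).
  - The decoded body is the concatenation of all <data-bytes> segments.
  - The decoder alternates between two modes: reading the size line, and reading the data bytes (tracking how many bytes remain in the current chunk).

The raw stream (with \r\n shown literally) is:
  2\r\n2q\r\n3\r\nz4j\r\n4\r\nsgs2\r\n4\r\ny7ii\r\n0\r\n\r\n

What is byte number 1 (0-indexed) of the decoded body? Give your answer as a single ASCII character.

Chunk 1: stream[0..1]='2' size=0x2=2, data at stream[3..5]='2q' -> body[0..2], body so far='2q'
Chunk 2: stream[7..8]='3' size=0x3=3, data at stream[10..13]='z4j' -> body[2..5], body so far='2qz4j'
Chunk 3: stream[15..16]='4' size=0x4=4, data at stream[18..22]='sgs2' -> body[5..9], body so far='2qz4jsgs2'
Chunk 4: stream[24..25]='4' size=0x4=4, data at stream[27..31]='y7ii' -> body[9..13], body so far='2qz4jsgs2y7ii'
Chunk 5: stream[33..34]='0' size=0 (terminator). Final body='2qz4jsgs2y7ii' (13 bytes)
Body byte 1 = 'q'

Answer: q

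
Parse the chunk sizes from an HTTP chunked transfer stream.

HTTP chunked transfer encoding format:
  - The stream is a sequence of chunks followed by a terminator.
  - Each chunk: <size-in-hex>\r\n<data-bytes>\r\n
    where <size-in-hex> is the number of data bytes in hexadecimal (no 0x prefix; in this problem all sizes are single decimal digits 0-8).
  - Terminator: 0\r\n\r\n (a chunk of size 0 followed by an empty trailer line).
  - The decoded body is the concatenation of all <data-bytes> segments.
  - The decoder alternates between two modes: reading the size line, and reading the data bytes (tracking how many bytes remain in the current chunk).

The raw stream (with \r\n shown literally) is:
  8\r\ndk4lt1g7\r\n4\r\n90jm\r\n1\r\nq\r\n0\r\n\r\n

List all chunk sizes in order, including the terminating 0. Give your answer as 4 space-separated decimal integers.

Answer: 8 4 1 0

Derivation:
Chunk 1: stream[0..1]='8' size=0x8=8, data at stream[3..11]='dk4lt1g7' -> body[0..8], body so far='dk4lt1g7'
Chunk 2: stream[13..14]='4' size=0x4=4, data at stream[16..20]='90jm' -> body[8..12], body so far='dk4lt1g790jm'
Chunk 3: stream[22..23]='1' size=0x1=1, data at stream[25..26]='q' -> body[12..13], body so far='dk4lt1g790jmq'
Chunk 4: stream[28..29]='0' size=0 (terminator). Final body='dk4lt1g790jmq' (13 bytes)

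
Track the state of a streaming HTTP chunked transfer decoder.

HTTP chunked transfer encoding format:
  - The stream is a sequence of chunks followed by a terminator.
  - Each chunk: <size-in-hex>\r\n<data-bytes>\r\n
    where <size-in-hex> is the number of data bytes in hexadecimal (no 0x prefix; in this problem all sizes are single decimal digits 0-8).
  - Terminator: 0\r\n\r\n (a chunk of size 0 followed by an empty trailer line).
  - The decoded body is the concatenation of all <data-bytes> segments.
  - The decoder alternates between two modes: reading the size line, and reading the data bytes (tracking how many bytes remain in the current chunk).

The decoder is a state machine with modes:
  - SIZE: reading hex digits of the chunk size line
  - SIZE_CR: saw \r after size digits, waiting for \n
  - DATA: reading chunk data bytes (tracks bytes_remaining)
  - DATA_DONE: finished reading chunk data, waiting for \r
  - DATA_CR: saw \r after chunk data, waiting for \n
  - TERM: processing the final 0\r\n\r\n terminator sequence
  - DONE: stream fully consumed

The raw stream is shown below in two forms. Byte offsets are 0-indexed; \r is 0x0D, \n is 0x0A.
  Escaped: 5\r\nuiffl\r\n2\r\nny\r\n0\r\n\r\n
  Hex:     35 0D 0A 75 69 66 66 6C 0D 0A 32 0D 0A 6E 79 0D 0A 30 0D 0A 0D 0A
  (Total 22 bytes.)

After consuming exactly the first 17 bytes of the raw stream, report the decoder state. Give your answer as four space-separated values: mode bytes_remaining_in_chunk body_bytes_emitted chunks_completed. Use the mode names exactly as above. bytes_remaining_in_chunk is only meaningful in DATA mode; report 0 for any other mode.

Byte 0 = '5': mode=SIZE remaining=0 emitted=0 chunks_done=0
Byte 1 = 0x0D: mode=SIZE_CR remaining=0 emitted=0 chunks_done=0
Byte 2 = 0x0A: mode=DATA remaining=5 emitted=0 chunks_done=0
Byte 3 = 'u': mode=DATA remaining=4 emitted=1 chunks_done=0
Byte 4 = 'i': mode=DATA remaining=3 emitted=2 chunks_done=0
Byte 5 = 'f': mode=DATA remaining=2 emitted=3 chunks_done=0
Byte 6 = 'f': mode=DATA remaining=1 emitted=4 chunks_done=0
Byte 7 = 'l': mode=DATA_DONE remaining=0 emitted=5 chunks_done=0
Byte 8 = 0x0D: mode=DATA_CR remaining=0 emitted=5 chunks_done=0
Byte 9 = 0x0A: mode=SIZE remaining=0 emitted=5 chunks_done=1
Byte 10 = '2': mode=SIZE remaining=0 emitted=5 chunks_done=1
Byte 11 = 0x0D: mode=SIZE_CR remaining=0 emitted=5 chunks_done=1
Byte 12 = 0x0A: mode=DATA remaining=2 emitted=5 chunks_done=1
Byte 13 = 'n': mode=DATA remaining=1 emitted=6 chunks_done=1
Byte 14 = 'y': mode=DATA_DONE remaining=0 emitted=7 chunks_done=1
Byte 15 = 0x0D: mode=DATA_CR remaining=0 emitted=7 chunks_done=1
Byte 16 = 0x0A: mode=SIZE remaining=0 emitted=7 chunks_done=2

Answer: SIZE 0 7 2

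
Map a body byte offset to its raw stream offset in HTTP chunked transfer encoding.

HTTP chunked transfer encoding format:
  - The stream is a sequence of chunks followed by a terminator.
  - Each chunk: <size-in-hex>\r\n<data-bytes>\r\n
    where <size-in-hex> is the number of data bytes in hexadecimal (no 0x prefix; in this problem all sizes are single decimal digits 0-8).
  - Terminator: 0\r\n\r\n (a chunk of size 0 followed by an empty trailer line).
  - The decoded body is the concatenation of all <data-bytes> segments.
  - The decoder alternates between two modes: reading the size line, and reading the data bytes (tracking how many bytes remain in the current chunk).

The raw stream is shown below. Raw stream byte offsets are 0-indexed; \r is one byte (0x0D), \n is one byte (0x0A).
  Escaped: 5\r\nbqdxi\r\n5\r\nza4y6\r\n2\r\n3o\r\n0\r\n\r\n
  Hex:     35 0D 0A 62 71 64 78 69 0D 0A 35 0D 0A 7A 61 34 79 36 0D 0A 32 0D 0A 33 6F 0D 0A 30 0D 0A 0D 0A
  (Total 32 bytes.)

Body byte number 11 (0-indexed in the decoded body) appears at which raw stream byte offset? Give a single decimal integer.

Answer: 24

Derivation:
Chunk 1: stream[0..1]='5' size=0x5=5, data at stream[3..8]='bqdxi' -> body[0..5], body so far='bqdxi'
Chunk 2: stream[10..11]='5' size=0x5=5, data at stream[13..18]='za4y6' -> body[5..10], body so far='bqdxiza4y6'
Chunk 3: stream[20..21]='2' size=0x2=2, data at stream[23..25]='3o' -> body[10..12], body so far='bqdxiza4y63o'
Chunk 4: stream[27..28]='0' size=0 (terminator). Final body='bqdxiza4y63o' (12 bytes)
Body byte 11 at stream offset 24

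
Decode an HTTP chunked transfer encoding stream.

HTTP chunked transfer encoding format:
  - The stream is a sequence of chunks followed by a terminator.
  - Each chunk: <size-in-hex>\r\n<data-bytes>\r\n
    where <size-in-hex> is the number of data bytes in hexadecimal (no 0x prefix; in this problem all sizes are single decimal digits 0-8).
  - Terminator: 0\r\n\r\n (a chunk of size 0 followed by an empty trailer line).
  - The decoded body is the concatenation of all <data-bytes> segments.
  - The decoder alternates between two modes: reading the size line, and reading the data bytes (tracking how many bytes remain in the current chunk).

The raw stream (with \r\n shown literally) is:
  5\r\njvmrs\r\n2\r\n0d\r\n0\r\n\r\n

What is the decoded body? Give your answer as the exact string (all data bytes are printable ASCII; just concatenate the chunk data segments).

Answer: jvmrs0d

Derivation:
Chunk 1: stream[0..1]='5' size=0x5=5, data at stream[3..8]='jvmrs' -> body[0..5], body so far='jvmrs'
Chunk 2: stream[10..11]='2' size=0x2=2, data at stream[13..15]='0d' -> body[5..7], body so far='jvmrs0d'
Chunk 3: stream[17..18]='0' size=0 (terminator). Final body='jvmrs0d' (7 bytes)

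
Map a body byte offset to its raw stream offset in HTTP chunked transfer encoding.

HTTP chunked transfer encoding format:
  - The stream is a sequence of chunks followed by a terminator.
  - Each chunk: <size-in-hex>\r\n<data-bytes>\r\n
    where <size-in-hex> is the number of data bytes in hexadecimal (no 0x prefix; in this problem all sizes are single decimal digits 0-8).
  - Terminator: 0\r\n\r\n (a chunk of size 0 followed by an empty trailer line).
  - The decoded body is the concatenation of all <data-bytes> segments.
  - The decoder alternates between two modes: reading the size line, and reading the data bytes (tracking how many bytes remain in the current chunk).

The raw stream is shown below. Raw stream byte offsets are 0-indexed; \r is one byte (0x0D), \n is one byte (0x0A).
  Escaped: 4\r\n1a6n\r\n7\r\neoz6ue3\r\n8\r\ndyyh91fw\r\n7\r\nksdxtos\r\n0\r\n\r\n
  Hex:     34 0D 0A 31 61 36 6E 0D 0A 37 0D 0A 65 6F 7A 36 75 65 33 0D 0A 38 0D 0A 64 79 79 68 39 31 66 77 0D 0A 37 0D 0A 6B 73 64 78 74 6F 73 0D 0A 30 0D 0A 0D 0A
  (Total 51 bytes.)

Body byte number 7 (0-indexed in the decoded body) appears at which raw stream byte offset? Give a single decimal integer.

Chunk 1: stream[0..1]='4' size=0x4=4, data at stream[3..7]='1a6n' -> body[0..4], body so far='1a6n'
Chunk 2: stream[9..10]='7' size=0x7=7, data at stream[12..19]='eoz6ue3' -> body[4..11], body so far='1a6neoz6ue3'
Chunk 3: stream[21..22]='8' size=0x8=8, data at stream[24..32]='dyyh91fw' -> body[11..19], body so far='1a6neoz6ue3dyyh91fw'
Chunk 4: stream[34..35]='7' size=0x7=7, data at stream[37..44]='ksdxtos' -> body[19..26], body so far='1a6neoz6ue3dyyh91fwksdxtos'
Chunk 5: stream[46..47]='0' size=0 (terminator). Final body='1a6neoz6ue3dyyh91fwksdxtos' (26 bytes)
Body byte 7 at stream offset 15

Answer: 15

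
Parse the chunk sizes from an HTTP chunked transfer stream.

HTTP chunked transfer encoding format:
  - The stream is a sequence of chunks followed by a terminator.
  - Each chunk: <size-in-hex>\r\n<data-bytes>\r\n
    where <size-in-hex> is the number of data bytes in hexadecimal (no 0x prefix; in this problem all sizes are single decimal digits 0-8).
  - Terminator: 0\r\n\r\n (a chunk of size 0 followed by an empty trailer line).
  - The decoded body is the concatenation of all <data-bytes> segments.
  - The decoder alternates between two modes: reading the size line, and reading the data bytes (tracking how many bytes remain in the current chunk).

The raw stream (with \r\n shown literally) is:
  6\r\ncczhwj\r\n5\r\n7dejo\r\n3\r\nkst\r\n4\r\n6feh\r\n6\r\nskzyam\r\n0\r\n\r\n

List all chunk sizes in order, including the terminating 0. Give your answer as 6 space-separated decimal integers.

Chunk 1: stream[0..1]='6' size=0x6=6, data at stream[3..9]='cczhwj' -> body[0..6], body so far='cczhwj'
Chunk 2: stream[11..12]='5' size=0x5=5, data at stream[14..19]='7dejo' -> body[6..11], body so far='cczhwj7dejo'
Chunk 3: stream[21..22]='3' size=0x3=3, data at stream[24..27]='kst' -> body[11..14], body so far='cczhwj7dejokst'
Chunk 4: stream[29..30]='4' size=0x4=4, data at stream[32..36]='6feh' -> body[14..18], body so far='cczhwj7dejokst6feh'
Chunk 5: stream[38..39]='6' size=0x6=6, data at stream[41..47]='skzyam' -> body[18..24], body so far='cczhwj7dejokst6fehskzyam'
Chunk 6: stream[49..50]='0' size=0 (terminator). Final body='cczhwj7dejokst6fehskzyam' (24 bytes)

Answer: 6 5 3 4 6 0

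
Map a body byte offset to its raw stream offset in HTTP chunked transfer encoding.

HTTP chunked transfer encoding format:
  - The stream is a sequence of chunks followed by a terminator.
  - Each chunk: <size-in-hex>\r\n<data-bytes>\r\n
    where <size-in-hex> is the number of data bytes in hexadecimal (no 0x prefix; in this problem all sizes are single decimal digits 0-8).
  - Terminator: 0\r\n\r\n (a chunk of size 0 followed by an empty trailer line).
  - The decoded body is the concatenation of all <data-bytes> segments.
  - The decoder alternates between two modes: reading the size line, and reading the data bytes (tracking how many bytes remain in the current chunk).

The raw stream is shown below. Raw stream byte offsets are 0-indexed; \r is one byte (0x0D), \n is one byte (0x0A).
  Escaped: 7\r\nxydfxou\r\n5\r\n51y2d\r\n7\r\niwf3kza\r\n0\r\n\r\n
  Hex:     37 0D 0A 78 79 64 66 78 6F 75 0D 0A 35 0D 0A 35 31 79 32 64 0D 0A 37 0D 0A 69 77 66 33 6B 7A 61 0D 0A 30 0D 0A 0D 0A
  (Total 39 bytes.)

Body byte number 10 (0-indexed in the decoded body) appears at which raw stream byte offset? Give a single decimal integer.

Answer: 18

Derivation:
Chunk 1: stream[0..1]='7' size=0x7=7, data at stream[3..10]='xydfxou' -> body[0..7], body so far='xydfxou'
Chunk 2: stream[12..13]='5' size=0x5=5, data at stream[15..20]='51y2d' -> body[7..12], body so far='xydfxou51y2d'
Chunk 3: stream[22..23]='7' size=0x7=7, data at stream[25..32]='iwf3kza' -> body[12..19], body so far='xydfxou51y2diwf3kza'
Chunk 4: stream[34..35]='0' size=0 (terminator). Final body='xydfxou51y2diwf3kza' (19 bytes)
Body byte 10 at stream offset 18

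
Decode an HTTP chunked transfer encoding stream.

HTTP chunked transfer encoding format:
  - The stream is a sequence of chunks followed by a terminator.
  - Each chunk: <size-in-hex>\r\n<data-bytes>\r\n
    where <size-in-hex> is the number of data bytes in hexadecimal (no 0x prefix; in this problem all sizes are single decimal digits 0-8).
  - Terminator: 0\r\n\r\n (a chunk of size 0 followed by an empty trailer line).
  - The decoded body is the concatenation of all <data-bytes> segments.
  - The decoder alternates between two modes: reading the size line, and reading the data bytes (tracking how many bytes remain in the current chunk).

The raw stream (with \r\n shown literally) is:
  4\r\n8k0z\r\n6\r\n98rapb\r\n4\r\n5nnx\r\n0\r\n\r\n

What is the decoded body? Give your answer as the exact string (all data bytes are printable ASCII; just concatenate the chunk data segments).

Chunk 1: stream[0..1]='4' size=0x4=4, data at stream[3..7]='8k0z' -> body[0..4], body so far='8k0z'
Chunk 2: stream[9..10]='6' size=0x6=6, data at stream[12..18]='98rapb' -> body[4..10], body so far='8k0z98rapb'
Chunk 3: stream[20..21]='4' size=0x4=4, data at stream[23..27]='5nnx' -> body[10..14], body so far='8k0z98rapb5nnx'
Chunk 4: stream[29..30]='0' size=0 (terminator). Final body='8k0z98rapb5nnx' (14 bytes)

Answer: 8k0z98rapb5nnx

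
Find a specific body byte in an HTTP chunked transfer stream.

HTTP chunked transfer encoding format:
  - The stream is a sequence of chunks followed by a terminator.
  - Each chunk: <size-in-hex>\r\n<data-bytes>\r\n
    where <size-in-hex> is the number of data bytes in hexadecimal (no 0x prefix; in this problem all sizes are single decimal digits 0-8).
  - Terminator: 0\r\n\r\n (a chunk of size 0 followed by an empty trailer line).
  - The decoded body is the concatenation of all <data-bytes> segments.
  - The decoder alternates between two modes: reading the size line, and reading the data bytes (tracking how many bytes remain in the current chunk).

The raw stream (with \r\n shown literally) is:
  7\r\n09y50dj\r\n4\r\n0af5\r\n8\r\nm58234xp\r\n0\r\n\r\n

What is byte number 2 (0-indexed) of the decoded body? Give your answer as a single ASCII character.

Chunk 1: stream[0..1]='7' size=0x7=7, data at stream[3..10]='09y50dj' -> body[0..7], body so far='09y50dj'
Chunk 2: stream[12..13]='4' size=0x4=4, data at stream[15..19]='0af5' -> body[7..11], body so far='09y50dj0af5'
Chunk 3: stream[21..22]='8' size=0x8=8, data at stream[24..32]='m58234xp' -> body[11..19], body so far='09y50dj0af5m58234xp'
Chunk 4: stream[34..35]='0' size=0 (terminator). Final body='09y50dj0af5m58234xp' (19 bytes)
Body byte 2 = 'y'

Answer: y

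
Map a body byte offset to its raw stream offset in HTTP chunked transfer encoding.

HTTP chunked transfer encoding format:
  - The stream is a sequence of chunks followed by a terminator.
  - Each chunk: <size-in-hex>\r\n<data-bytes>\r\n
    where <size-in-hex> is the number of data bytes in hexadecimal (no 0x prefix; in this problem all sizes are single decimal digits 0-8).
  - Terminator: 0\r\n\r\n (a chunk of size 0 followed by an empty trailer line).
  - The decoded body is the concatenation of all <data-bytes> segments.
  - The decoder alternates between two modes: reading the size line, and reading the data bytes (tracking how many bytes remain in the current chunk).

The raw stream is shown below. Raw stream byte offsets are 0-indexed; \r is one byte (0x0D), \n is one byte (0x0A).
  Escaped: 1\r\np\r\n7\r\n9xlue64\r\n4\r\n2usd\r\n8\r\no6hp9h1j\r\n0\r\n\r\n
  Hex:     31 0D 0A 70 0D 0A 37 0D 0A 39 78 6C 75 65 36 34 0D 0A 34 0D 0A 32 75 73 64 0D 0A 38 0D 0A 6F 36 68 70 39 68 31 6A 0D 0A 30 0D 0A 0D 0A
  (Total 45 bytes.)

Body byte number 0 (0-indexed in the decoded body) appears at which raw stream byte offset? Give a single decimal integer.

Answer: 3

Derivation:
Chunk 1: stream[0..1]='1' size=0x1=1, data at stream[3..4]='p' -> body[0..1], body so far='p'
Chunk 2: stream[6..7]='7' size=0x7=7, data at stream[9..16]='9xlue64' -> body[1..8], body so far='p9xlue64'
Chunk 3: stream[18..19]='4' size=0x4=4, data at stream[21..25]='2usd' -> body[8..12], body so far='p9xlue642usd'
Chunk 4: stream[27..28]='8' size=0x8=8, data at stream[30..38]='o6hp9h1j' -> body[12..20], body so far='p9xlue642usdo6hp9h1j'
Chunk 5: stream[40..41]='0' size=0 (terminator). Final body='p9xlue642usdo6hp9h1j' (20 bytes)
Body byte 0 at stream offset 3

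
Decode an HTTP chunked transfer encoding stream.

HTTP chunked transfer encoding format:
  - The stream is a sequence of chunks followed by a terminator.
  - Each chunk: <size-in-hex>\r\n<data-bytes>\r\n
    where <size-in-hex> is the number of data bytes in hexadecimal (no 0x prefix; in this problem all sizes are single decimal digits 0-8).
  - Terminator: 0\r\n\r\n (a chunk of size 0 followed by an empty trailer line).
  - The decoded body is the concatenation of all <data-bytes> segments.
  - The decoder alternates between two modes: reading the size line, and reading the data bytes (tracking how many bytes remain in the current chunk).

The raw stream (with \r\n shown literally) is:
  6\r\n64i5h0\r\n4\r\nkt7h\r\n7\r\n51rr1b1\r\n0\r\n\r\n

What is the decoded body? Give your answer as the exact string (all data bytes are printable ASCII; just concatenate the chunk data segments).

Answer: 64i5h0kt7h51rr1b1

Derivation:
Chunk 1: stream[0..1]='6' size=0x6=6, data at stream[3..9]='64i5h0' -> body[0..6], body so far='64i5h0'
Chunk 2: stream[11..12]='4' size=0x4=4, data at stream[14..18]='kt7h' -> body[6..10], body so far='64i5h0kt7h'
Chunk 3: stream[20..21]='7' size=0x7=7, data at stream[23..30]='51rr1b1' -> body[10..17], body so far='64i5h0kt7h51rr1b1'
Chunk 4: stream[32..33]='0' size=0 (terminator). Final body='64i5h0kt7h51rr1b1' (17 bytes)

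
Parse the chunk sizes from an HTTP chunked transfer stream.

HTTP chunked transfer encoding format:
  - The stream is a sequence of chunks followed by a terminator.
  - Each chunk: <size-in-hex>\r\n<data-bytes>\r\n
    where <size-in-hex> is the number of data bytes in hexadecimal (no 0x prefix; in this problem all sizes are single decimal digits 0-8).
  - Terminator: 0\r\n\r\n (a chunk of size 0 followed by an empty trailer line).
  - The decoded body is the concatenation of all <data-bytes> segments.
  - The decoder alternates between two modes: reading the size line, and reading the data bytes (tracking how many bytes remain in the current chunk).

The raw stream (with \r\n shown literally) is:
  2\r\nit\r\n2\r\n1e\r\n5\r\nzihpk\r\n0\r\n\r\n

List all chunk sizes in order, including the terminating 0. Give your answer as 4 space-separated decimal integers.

Chunk 1: stream[0..1]='2' size=0x2=2, data at stream[3..5]='it' -> body[0..2], body so far='it'
Chunk 2: stream[7..8]='2' size=0x2=2, data at stream[10..12]='1e' -> body[2..4], body so far='it1e'
Chunk 3: stream[14..15]='5' size=0x5=5, data at stream[17..22]='zihpk' -> body[4..9], body so far='it1ezihpk'
Chunk 4: stream[24..25]='0' size=0 (terminator). Final body='it1ezihpk' (9 bytes)

Answer: 2 2 5 0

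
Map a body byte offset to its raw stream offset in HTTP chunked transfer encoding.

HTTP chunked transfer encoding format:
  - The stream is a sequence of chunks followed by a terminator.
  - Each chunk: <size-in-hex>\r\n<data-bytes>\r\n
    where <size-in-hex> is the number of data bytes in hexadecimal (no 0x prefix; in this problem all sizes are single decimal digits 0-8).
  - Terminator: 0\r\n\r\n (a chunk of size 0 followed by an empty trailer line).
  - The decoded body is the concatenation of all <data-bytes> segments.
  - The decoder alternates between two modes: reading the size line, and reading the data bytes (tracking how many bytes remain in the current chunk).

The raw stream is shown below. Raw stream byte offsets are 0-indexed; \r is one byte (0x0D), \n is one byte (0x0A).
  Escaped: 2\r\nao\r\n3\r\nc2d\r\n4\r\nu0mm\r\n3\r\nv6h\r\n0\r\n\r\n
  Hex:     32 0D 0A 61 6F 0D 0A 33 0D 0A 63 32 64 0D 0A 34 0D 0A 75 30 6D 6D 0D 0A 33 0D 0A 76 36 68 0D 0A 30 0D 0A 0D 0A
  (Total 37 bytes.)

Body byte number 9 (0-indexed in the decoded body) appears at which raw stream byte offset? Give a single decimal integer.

Chunk 1: stream[0..1]='2' size=0x2=2, data at stream[3..5]='ao' -> body[0..2], body so far='ao'
Chunk 2: stream[7..8]='3' size=0x3=3, data at stream[10..13]='c2d' -> body[2..5], body so far='aoc2d'
Chunk 3: stream[15..16]='4' size=0x4=4, data at stream[18..22]='u0mm' -> body[5..9], body so far='aoc2du0mm'
Chunk 4: stream[24..25]='3' size=0x3=3, data at stream[27..30]='v6h' -> body[9..12], body so far='aoc2du0mmv6h'
Chunk 5: stream[32..33]='0' size=0 (terminator). Final body='aoc2du0mmv6h' (12 bytes)
Body byte 9 at stream offset 27

Answer: 27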